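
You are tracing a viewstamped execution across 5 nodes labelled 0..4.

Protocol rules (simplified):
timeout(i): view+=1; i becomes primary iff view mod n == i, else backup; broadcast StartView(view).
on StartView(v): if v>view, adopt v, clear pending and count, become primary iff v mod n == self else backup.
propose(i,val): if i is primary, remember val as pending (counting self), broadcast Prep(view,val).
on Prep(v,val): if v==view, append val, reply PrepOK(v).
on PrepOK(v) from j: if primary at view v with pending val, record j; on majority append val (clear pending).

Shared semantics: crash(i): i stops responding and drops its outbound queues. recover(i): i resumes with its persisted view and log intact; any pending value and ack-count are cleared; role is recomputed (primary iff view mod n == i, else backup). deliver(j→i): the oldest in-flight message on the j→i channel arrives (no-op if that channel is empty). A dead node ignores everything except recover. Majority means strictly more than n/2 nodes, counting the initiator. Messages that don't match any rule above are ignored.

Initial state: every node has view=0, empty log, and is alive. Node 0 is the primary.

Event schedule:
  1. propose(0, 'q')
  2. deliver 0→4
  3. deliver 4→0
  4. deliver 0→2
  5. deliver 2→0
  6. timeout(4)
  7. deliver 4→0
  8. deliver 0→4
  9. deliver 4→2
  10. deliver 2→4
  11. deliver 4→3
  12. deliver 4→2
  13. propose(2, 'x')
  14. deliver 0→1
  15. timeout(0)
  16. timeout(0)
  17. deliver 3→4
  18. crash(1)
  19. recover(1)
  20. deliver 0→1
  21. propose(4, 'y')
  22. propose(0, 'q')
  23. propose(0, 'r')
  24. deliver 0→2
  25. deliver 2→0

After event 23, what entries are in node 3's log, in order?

e1 propose(0,'q'): ·
e2 deliver 0→4: 4[back,v=0,q]
e3 deliver 4→0: ·
e4 deliver 0→2: 2[back,v=0,q]
e5 deliver 2→0: 0[prim,v=0,q]
e6 timeout(4): 4[back,v=1,q]
e7 deliver 4→0: 0[back,v=1,q]
e8 deliver 0→4: ·
e9 deliver 4→2: 2[back,v=1,q]
e10 deliver 2→4: ·
e11 deliver 4→3: 3[back,v=1,-]
e12 deliver 4→2: ·
e13 propose(2,'x'): ·
e14 deliver 0→1: 1[back,v=0,q]
e15 timeout(0): 0[back,v=2,q]
e16 timeout(0): 0[back,v=3,q]
e17 deliver 3→4: ·
e18 crash(1): 1[✗back,v=0,q]
e19 recover(1): 1[back,v=0,q]
e20 deliver 0→1: 1[back,v=2,q]
e21 propose(4,'y'): ·
e22 propose(0,'q'): ·
e23 propose(0,'r'): ·

empty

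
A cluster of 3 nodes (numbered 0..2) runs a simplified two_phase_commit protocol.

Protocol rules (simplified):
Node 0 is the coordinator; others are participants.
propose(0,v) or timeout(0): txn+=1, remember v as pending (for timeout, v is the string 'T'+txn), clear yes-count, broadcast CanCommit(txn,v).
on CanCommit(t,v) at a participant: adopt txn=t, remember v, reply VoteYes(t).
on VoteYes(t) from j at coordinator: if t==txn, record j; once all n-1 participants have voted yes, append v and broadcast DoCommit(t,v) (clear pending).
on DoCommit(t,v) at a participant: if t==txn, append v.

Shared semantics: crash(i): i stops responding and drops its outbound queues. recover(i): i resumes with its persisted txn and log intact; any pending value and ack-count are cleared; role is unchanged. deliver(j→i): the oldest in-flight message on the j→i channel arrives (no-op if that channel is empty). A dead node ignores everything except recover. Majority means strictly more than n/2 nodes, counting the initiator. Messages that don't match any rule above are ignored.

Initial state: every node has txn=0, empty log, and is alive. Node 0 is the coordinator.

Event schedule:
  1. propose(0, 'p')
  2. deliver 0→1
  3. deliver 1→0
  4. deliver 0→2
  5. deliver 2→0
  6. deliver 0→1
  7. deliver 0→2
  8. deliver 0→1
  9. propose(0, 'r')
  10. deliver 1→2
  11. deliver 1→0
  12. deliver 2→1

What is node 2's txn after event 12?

[1] propose(0,'p') → N0(coor t1 [-])
[2] deliver 0→1 → N1(part t1 [-])
[3] deliver 1→0 → ∅
[4] deliver 0→2 → N2(part t1 [-])
[5] deliver 2→0 → N0(coor t1 [p])
[6] deliver 0→1 → N1(part t1 [p])
[7] deliver 0→2 → N2(part t1 [p])
[8] deliver 0→1 → ∅
[9] propose(0,'r') → N0(coor t2 [p])
[10] deliver 1→2 → ∅
[11] deliver 1→0 → ∅
[12] deliver 2→1 → ∅

1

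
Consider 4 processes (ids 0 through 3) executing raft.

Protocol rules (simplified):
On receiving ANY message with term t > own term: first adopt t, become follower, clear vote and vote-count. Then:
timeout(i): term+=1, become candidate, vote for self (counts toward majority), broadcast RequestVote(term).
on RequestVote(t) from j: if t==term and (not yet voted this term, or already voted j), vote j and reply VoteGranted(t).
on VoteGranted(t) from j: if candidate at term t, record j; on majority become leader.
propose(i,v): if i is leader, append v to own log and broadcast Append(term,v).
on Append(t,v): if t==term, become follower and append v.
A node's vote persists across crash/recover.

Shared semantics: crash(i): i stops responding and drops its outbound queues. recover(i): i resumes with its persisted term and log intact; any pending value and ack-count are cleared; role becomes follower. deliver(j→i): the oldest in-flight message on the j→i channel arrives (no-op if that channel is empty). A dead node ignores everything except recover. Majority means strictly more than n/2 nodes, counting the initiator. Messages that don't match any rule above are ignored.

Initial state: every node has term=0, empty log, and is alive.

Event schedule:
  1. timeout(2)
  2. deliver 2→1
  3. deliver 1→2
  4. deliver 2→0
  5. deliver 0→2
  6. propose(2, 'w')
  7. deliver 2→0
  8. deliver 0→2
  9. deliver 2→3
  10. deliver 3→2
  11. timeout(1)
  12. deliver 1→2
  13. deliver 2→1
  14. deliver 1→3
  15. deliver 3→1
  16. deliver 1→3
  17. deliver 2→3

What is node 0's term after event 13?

1

step 1 timeout(2): 2={cand,t=1,log=-}
step 2 deliver 2→1: 1={foll,t=1,log=-}
step 3 deliver 1→2: —
step 4 deliver 2→0: 0={foll,t=1,log=-}
step 5 deliver 0→2: 2={lead,t=1,log=-}
step 6 propose(2,'w'): 2={lead,t=1,log=w}
step 7 deliver 2→0: 0={foll,t=1,log=w}
step 8 deliver 0→2: —
step 9 deliver 2→3: 3={foll,t=1,log=-}
step 10 deliver 3→2: —
step 11 timeout(1): 1={cand,t=2,log=-}
step 12 deliver 1→2: 2={foll,t=2,log=w}
step 13 deliver 2→1: —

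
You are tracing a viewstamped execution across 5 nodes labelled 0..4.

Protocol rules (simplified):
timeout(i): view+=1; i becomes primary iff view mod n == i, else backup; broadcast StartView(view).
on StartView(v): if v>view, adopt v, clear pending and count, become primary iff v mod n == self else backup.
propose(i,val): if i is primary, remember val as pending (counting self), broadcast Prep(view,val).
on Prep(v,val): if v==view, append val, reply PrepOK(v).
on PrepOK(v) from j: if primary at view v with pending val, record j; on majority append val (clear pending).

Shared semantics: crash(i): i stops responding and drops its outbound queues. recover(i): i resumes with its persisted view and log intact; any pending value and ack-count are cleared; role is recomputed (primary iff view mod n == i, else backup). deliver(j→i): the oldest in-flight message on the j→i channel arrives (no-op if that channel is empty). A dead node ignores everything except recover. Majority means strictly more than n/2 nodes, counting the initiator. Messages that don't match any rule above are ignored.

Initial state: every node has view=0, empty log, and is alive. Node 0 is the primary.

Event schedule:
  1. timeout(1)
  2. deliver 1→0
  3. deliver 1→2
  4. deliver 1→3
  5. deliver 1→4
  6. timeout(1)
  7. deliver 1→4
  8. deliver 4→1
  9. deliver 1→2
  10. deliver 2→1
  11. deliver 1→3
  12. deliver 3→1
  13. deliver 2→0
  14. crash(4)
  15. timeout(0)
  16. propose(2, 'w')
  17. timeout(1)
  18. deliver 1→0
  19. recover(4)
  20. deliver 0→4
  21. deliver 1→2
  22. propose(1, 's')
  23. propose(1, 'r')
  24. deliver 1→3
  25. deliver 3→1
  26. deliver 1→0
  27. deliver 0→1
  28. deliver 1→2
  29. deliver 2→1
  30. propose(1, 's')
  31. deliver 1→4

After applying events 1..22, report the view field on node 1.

after 1 — timeout(1): n1:prim/v1/[-]
after 2 — deliver 1→0: n0:back/v1/[-]
after 3 — deliver 1→2: n2:back/v1/[-]
after 4 — deliver 1→3: n3:back/v1/[-]
after 5 — deliver 1→4: n4:back/v1/[-]
after 6 — timeout(1): n1:back/v2/[-]
after 7 — deliver 1→4: n4:back/v2/[-]
after 8 — deliver 4→1: ·
after 9 — deliver 1→2: n2:prim/v2/[-]
after 10 — deliver 2→1: ·
after 11 — deliver 1→3: n3:back/v2/[-]
after 12 — deliver 3→1: ·
after 13 — deliver 2→0: ·
after 14 — crash(4): n4:✗back/v2/[-]
after 15 — timeout(0): n0:back/v2/[-]
after 16 — propose(2,'w'): ·
after 17 — timeout(1): n1:back/v3/[-]
after 18 — deliver 1→0: ·
after 19 — recover(4): n4:back/v2/[-]
after 20 — deliver 0→4: ·
after 21 — deliver 1→2: n2:back/v3/[-]
after 22 — propose(1,'s'): ·

3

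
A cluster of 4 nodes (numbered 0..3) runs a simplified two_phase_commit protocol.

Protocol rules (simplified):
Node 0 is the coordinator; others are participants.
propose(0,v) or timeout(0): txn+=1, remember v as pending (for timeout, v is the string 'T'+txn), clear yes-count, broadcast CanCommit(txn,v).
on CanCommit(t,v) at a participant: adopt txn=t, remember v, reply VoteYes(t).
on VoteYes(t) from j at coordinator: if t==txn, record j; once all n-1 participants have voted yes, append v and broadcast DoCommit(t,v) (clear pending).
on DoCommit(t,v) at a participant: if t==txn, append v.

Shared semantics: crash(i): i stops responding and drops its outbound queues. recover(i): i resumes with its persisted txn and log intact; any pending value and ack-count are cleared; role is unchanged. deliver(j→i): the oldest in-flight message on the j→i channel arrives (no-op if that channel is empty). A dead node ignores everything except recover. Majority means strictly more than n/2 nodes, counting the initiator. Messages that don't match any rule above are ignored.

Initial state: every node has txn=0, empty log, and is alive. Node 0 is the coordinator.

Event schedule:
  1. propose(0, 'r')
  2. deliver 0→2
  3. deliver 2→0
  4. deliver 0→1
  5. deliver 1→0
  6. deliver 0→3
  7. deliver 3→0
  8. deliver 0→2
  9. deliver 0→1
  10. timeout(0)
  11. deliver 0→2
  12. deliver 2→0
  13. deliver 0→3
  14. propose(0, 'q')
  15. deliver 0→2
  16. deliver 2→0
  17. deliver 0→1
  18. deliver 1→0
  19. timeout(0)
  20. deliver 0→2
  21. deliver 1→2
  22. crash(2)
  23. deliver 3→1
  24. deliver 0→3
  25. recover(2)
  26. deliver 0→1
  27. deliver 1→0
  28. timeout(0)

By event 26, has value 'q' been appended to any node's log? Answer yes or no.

step 1 propose(0,'r'): 0={coor,t=1,log=-}
step 2 deliver 0→2: 2={part,t=1,log=-}
step 3 deliver 2→0: —
step 4 deliver 0→1: 1={part,t=1,log=-}
step 5 deliver 1→0: —
step 6 deliver 0→3: 3={part,t=1,log=-}
step 7 deliver 3→0: 0={coor,t=1,log=r}
step 8 deliver 0→2: 2={part,t=1,log=r}
step 9 deliver 0→1: 1={part,t=1,log=r}
step 10 timeout(0): 0={coor,t=2,log=r}
step 11 deliver 0→2: 2={part,t=2,log=r}
step 12 deliver 2→0: —
step 13 deliver 0→3: 3={part,t=1,log=r}
step 14 propose(0,'q'): 0={coor,t=3,log=r}
step 15 deliver 0→2: 2={part,t=3,log=r}
step 16 deliver 2→0: —
step 17 deliver 0→1: 1={part,t=2,log=r}
step 18 deliver 1→0: —
step 19 timeout(0): 0={coor,t=4,log=r}
step 20 deliver 0→2: 2={part,t=4,log=r}
step 21 deliver 1→2: —
step 22 crash(2): 2={✗part,t=4,log=r}
step 23 deliver 3→1: —
step 24 deliver 0→3: 3={part,t=2,log=r}
step 25 recover(2): 2={part,t=4,log=r}
step 26 deliver 0→1: 1={part,t=3,log=r}

no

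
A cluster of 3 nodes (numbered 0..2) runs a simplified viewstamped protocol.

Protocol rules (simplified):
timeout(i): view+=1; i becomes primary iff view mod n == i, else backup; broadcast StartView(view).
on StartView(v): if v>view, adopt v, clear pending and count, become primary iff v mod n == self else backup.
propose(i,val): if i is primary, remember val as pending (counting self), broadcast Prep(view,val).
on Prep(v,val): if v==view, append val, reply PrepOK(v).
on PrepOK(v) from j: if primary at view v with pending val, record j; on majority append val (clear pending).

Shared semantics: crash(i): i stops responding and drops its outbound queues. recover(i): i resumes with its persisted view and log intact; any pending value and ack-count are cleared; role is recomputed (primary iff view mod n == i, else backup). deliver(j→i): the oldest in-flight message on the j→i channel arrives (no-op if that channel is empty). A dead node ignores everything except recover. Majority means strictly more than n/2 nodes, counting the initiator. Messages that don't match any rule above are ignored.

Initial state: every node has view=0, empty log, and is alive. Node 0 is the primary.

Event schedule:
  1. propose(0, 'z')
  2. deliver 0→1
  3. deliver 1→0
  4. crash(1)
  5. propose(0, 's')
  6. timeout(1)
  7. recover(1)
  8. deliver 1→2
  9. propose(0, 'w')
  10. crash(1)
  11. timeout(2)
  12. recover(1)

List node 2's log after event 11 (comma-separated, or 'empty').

e1 propose(0,'z'): ·
e2 deliver 0→1: 1[back,v=0,z]
e3 deliver 1→0: 0[prim,v=0,z]
e4 crash(1): 1[✗back,v=0,z]
e5 propose(0,'s'): ·
e6 timeout(1): ·
e7 recover(1): 1[back,v=0,z]
e8 deliver 1→2: ·
e9 propose(0,'w'): ·
e10 crash(1): 1[✗back,v=0,z]
e11 timeout(2): 2[back,v=1,-]

empty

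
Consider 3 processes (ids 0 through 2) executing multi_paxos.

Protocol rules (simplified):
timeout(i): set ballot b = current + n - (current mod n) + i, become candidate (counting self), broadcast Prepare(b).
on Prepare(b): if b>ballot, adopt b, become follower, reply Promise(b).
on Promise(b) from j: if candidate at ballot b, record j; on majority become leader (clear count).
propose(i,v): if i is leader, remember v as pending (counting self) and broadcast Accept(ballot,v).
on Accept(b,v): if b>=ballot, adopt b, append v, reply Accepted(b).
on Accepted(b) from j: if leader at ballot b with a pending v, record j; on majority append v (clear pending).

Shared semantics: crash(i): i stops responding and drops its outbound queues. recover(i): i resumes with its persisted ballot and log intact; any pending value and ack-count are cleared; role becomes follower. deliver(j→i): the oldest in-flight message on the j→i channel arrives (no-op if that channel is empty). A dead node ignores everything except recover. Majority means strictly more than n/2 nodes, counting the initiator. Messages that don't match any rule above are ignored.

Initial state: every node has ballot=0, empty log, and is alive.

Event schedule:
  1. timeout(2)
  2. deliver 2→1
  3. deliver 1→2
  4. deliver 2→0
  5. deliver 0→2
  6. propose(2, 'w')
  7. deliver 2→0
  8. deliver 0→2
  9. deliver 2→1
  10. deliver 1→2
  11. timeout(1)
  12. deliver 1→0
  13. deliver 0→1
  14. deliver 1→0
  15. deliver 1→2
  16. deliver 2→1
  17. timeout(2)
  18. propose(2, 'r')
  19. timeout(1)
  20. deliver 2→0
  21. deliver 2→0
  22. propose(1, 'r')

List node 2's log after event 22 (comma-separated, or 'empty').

w

1. timeout(2):  <2:cand b5 ->
2. deliver 2→1:  <1:foll b5 ->
3. deliver 1→2:  <2:lead b5 ->
4. deliver 2→0:  <0:foll b5 ->
5. deliver 0→2:  nop
6. propose(2,'w'):  nop
7. deliver 2→0:  <0:foll b5 w>
8. deliver 0→2:  <2:lead b5 w>
9. deliver 2→1:  <1:foll b5 w>
10. deliver 1→2:  nop
11. timeout(1):  <1:cand b7 w>
12. deliver 1→0:  <0:foll b7 w>
13. deliver 0→1:  <1:lead b7 w>
14. deliver 1→0:  nop
15. deliver 1→2:  <2:foll b7 w>
16. deliver 2→1:  nop
17. timeout(2):  <2:cand b11 w>
18. propose(2,'r'):  nop
19. timeout(1):  <1:cand b10 w>
20. deliver 2→0:  <0:foll b11 w>
21. deliver 2→0:  nop
22. propose(1,'r'):  nop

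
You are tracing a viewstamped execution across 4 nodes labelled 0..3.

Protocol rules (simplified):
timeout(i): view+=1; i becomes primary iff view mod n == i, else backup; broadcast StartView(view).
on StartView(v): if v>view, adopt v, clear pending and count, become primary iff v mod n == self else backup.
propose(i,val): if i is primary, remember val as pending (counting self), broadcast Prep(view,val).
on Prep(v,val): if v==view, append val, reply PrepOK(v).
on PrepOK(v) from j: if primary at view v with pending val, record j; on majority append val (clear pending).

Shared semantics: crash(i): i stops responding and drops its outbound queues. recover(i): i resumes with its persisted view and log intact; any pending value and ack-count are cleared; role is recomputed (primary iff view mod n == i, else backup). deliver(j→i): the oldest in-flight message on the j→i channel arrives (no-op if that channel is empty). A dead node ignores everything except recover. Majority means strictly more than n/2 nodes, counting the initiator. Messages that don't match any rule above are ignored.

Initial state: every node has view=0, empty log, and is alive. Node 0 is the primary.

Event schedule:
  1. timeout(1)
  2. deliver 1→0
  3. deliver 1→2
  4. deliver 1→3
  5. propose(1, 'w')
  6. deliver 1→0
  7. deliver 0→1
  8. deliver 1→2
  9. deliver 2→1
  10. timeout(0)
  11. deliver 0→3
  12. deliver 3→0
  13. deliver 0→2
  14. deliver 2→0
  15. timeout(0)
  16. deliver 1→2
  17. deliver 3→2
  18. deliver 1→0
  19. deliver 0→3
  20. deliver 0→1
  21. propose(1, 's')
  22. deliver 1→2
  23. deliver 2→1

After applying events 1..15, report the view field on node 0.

3

after 1 — timeout(1): n1:prim/v1/[-]
after 2 — deliver 1→0: n0:back/v1/[-]
after 3 — deliver 1→2: n2:back/v1/[-]
after 4 — deliver 1→3: n3:back/v1/[-]
after 5 — propose(1,'w'): ·
after 6 — deliver 1→0: n0:back/v1/[w]
after 7 — deliver 0→1: ·
after 8 — deliver 1→2: n2:back/v1/[w]
after 9 — deliver 2→1: n1:prim/v1/[w]
after 10 — timeout(0): n0:back/v2/[w]
after 11 — deliver 0→3: n3:back/v2/[-]
after 12 — deliver 3→0: ·
after 13 — deliver 0→2: n2:prim/v2/[w]
after 14 — deliver 2→0: ·
after 15 — timeout(0): n0:back/v3/[w]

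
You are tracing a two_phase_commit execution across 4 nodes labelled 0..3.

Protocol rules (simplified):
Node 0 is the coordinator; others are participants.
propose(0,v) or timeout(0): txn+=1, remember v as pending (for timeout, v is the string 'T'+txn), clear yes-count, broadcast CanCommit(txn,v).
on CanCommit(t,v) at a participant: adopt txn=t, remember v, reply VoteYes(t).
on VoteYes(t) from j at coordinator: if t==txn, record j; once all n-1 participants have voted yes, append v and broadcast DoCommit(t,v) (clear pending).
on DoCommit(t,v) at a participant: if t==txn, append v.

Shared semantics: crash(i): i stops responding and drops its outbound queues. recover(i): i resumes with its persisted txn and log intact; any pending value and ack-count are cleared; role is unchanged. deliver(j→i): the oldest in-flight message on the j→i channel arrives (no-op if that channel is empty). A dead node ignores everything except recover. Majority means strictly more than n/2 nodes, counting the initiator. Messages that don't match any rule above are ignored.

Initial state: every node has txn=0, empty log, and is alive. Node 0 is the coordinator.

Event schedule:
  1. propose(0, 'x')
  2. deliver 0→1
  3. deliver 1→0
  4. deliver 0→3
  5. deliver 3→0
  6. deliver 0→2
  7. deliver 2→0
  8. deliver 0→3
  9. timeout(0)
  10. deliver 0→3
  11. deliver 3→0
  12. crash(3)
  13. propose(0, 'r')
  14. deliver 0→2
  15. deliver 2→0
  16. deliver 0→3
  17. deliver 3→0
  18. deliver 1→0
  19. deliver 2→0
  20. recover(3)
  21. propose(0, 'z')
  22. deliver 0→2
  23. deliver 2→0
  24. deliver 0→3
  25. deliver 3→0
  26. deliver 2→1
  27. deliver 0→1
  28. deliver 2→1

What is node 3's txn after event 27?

e1 propose(0,'x'): 0[coor,t=1,-]
e2 deliver 0→1: 1[part,t=1,-]
e3 deliver 1→0: ·
e4 deliver 0→3: 3[part,t=1,-]
e5 deliver 3→0: ·
e6 deliver 0→2: 2[part,t=1,-]
e7 deliver 2→0: 0[coor,t=1,x]
e8 deliver 0→3: 3[part,t=1,x]
e9 timeout(0): 0[coor,t=2,x]
e10 deliver 0→3: 3[part,t=2,x]
e11 deliver 3→0: ·
e12 crash(3): 3[✗part,t=2,x]
e13 propose(0,'r'): 0[coor,t=3,x]
e14 deliver 0→2: 2[part,t=1,x]
e15 deliver 2→0: ·
e16 deliver 0→3: ·
e17 deliver 3→0: ·
e18 deliver 1→0: ·
e19 deliver 2→0: ·
e20 recover(3): 3[part,t=2,x]
e21 propose(0,'z'): 0[coor,t=4,x]
e22 deliver 0→2: 2[part,t=2,x]
e23 deliver 2→0: ·
e24 deliver 0→3: 3[part,t=3,x]
e25 deliver 3→0: ·
e26 deliver 2→1: ·
e27 deliver 0→1: 1[part,t=1,x]

3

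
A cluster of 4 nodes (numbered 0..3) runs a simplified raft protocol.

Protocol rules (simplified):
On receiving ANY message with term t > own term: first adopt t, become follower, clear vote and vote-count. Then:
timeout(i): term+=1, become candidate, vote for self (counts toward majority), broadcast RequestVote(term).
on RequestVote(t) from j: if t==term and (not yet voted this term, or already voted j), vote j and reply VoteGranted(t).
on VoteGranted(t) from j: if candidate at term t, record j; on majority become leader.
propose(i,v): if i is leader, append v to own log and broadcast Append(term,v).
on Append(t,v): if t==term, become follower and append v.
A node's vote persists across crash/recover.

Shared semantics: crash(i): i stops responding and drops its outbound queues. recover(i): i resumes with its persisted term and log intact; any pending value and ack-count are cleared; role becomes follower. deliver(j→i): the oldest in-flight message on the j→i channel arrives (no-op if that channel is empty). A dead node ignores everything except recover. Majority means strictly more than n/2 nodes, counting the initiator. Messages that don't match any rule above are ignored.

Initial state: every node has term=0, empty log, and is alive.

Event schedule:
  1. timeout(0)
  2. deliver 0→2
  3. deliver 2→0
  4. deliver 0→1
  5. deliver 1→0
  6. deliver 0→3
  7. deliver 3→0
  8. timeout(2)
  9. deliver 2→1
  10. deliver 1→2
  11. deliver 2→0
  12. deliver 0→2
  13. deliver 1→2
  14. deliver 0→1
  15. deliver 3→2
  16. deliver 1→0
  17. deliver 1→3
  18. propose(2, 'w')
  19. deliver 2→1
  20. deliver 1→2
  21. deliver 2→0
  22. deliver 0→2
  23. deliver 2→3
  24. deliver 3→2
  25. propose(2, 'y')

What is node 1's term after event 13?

after 1 — timeout(0): n0:cand/t1/[-]
after 2 — deliver 0→2: n2:foll/t1/[-]
after 3 — deliver 2→0: ·
after 4 — deliver 0→1: n1:foll/t1/[-]
after 5 — deliver 1→0: n0:lead/t1/[-]
after 6 — deliver 0→3: n3:foll/t1/[-]
after 7 — deliver 3→0: ·
after 8 — timeout(2): n2:cand/t2/[-]
after 9 — deliver 2→1: n1:foll/t2/[-]
after 10 — deliver 1→2: ·
after 11 — deliver 2→0: n0:foll/t2/[-]
after 12 — deliver 0→2: n2:lead/t2/[-]
after 13 — deliver 1→2: ·

2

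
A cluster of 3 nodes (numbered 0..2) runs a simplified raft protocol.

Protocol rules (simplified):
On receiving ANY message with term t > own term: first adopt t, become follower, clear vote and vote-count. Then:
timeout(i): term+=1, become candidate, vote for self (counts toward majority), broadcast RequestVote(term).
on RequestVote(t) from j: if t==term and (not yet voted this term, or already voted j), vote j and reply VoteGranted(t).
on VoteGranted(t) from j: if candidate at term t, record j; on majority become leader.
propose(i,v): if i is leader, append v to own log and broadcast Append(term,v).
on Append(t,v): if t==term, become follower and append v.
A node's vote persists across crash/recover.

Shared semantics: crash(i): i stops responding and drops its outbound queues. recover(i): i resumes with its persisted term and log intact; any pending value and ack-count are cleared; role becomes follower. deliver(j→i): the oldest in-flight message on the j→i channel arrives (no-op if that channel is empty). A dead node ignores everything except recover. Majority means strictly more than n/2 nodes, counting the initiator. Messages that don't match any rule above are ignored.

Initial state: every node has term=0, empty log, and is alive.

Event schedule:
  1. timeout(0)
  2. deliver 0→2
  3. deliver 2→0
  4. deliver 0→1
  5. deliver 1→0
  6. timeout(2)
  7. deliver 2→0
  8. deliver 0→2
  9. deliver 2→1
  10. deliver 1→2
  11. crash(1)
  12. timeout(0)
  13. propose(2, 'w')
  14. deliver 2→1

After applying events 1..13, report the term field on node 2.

2

1. timeout(0):  <0:cand t1 ->
2. deliver 0→2:  <2:foll t1 ->
3. deliver 2→0:  <0:lead t1 ->
4. deliver 0→1:  <1:foll t1 ->
5. deliver 1→0:  nop
6. timeout(2):  <2:cand t2 ->
7. deliver 2→0:  <0:foll t2 ->
8. deliver 0→2:  <2:lead t2 ->
9. deliver 2→1:  <1:foll t2 ->
10. deliver 1→2:  nop
11. crash(1):  <1:✗foll t2 ->
12. timeout(0):  <0:cand t3 ->
13. propose(2,'w'):  <2:lead t2 w>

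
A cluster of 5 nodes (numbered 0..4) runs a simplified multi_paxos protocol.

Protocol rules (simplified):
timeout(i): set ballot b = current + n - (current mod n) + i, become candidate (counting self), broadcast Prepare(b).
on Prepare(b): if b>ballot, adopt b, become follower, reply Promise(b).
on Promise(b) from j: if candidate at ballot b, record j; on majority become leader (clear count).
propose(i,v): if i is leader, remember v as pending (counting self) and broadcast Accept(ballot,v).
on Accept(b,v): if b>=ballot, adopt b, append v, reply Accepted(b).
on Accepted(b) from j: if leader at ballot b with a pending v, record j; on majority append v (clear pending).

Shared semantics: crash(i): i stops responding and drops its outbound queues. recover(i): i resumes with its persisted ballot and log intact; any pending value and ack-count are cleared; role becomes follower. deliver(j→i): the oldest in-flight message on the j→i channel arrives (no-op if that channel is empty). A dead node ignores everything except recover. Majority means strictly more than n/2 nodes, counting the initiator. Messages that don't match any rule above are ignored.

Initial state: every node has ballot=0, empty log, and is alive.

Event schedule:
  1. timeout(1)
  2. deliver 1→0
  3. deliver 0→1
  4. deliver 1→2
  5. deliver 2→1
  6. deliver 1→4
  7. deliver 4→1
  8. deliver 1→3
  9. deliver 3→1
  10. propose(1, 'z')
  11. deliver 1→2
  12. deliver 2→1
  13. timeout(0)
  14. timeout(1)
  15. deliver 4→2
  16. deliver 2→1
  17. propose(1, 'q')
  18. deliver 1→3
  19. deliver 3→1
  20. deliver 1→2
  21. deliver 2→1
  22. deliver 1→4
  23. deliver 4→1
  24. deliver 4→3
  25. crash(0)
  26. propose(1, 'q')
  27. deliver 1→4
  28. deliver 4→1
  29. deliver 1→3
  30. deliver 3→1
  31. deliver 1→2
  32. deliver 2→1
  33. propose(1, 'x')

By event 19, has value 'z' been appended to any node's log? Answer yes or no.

1. timeout(1):  <1:cand b6 ->
2. deliver 1→0:  <0:foll b6 ->
3. deliver 0→1:  nop
4. deliver 1→2:  <2:foll b6 ->
5. deliver 2→1:  <1:lead b6 ->
6. deliver 1→4:  <4:foll b6 ->
7. deliver 4→1:  nop
8. deliver 1→3:  <3:foll b6 ->
9. deliver 3→1:  nop
10. propose(1,'z'):  nop
11. deliver 1→2:  <2:foll b6 z>
12. deliver 2→1:  nop
13. timeout(0):  <0:cand b10 ->
14. timeout(1):  <1:cand b11 ->
15. deliver 4→2:  nop
16. deliver 2→1:  nop
17. propose(1,'q'):  nop
18. deliver 1→3:  <3:foll b6 z>
19. deliver 3→1:  nop

yes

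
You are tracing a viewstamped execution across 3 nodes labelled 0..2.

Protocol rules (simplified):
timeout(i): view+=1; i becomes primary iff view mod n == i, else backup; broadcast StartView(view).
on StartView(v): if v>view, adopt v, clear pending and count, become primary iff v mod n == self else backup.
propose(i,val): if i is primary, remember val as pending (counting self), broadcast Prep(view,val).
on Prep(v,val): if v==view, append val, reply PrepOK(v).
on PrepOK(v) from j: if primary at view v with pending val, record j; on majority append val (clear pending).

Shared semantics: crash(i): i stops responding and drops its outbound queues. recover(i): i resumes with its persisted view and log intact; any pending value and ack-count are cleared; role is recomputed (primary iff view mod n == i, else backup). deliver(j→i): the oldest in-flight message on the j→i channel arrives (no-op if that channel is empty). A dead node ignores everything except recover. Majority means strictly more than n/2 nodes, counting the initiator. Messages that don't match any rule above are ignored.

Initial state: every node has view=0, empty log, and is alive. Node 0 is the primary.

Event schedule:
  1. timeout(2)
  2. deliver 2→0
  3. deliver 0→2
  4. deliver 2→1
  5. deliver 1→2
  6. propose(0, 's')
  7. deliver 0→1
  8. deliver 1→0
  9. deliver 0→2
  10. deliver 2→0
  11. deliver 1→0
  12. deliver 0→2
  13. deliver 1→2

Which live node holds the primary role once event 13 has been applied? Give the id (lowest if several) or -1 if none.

1

1. timeout(2):  <2:back v1 ->
2. deliver 2→0:  <0:back v1 ->
3. deliver 0→2:  nop
4. deliver 2→1:  <1:prim v1 ->
5. deliver 1→2:  nop
6. propose(0,'s'):  nop
7. deliver 0→1:  nop
8. deliver 1→0:  nop
9. deliver 0→2:  nop
10. deliver 2→0:  nop
11. deliver 1→0:  nop
12. deliver 0→2:  nop
13. deliver 1→2:  nop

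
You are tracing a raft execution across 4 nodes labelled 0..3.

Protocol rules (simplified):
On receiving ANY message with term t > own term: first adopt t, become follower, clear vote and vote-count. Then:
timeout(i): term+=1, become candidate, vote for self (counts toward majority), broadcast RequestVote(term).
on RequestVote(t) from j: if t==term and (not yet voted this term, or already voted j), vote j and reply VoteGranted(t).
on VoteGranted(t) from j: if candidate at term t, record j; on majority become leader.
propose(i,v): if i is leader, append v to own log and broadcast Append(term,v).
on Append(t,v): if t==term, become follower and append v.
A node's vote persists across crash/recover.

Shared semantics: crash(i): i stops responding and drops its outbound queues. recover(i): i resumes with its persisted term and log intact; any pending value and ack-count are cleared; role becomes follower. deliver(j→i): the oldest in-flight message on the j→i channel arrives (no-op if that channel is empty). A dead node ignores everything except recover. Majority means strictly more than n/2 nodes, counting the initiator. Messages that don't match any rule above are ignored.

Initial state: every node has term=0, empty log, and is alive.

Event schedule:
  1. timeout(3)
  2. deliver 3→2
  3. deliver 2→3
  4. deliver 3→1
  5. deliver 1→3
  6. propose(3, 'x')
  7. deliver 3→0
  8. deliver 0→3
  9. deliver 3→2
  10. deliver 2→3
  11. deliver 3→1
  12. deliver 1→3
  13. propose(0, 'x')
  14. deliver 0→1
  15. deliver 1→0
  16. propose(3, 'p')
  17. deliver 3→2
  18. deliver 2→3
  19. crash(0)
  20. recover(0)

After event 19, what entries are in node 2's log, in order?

1. timeout(3):  <3:cand t1 ->
2. deliver 3→2:  <2:foll t1 ->
3. deliver 2→3:  nop
4. deliver 3→1:  <1:foll t1 ->
5. deliver 1→3:  <3:lead t1 ->
6. propose(3,'x'):  <3:lead t1 x>
7. deliver 3→0:  <0:foll t1 ->
8. deliver 0→3:  nop
9. deliver 3→2:  <2:foll t1 x>
10. deliver 2→3:  nop
11. deliver 3→1:  <1:foll t1 x>
12. deliver 1→3:  nop
13. propose(0,'x'):  nop
14. deliver 0→1:  nop
15. deliver 1→0:  nop
16. propose(3,'p'):  <3:lead t1 x,p>
17. deliver 3→2:  <2:foll t1 x,p>
18. deliver 2→3:  nop
19. crash(0):  <0:✗foll t1 ->

x,p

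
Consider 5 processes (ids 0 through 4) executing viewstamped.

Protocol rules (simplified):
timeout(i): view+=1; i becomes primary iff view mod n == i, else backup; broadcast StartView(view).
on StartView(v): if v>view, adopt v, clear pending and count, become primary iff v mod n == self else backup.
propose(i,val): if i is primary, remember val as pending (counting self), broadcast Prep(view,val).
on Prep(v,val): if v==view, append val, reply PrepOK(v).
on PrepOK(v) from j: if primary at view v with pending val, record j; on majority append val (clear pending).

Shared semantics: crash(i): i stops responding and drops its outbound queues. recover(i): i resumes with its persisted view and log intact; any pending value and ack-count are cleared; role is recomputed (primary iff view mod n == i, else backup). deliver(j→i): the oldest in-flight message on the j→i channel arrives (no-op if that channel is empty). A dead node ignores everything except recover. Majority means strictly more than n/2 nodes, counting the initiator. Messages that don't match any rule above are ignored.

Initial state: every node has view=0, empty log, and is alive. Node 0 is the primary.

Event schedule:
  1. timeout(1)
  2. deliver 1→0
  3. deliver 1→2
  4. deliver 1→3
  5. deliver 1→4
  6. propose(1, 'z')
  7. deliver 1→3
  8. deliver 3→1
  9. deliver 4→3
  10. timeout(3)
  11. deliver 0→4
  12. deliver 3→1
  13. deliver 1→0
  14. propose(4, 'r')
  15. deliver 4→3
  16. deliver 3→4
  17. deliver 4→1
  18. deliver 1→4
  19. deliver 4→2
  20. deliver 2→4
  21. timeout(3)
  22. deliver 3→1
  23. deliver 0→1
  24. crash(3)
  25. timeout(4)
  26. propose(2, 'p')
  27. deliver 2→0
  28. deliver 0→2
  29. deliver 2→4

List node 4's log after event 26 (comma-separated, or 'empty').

empty

[1] timeout(1) → N1(prim v1 [-])
[2] deliver 1→0 → N0(back v1 [-])
[3] deliver 1→2 → N2(back v1 [-])
[4] deliver 1→3 → N3(back v1 [-])
[5] deliver 1→4 → N4(back v1 [-])
[6] propose(1,'z') → ∅
[7] deliver 1→3 → N3(back v1 [z])
[8] deliver 3→1 → ∅
[9] deliver 4→3 → ∅
[10] timeout(3) → N3(back v2 [z])
[11] deliver 0→4 → ∅
[12] deliver 3→1 → N1(back v2 [-])
[13] deliver 1→0 → N0(back v1 [z])
[14] propose(4,'r') → ∅
[15] deliver 4→3 → ∅
[16] deliver 3→4 → N4(back v2 [-])
[17] deliver 4→1 → ∅
[18] deliver 1→4 → ∅
[19] deliver 4→2 → ∅
[20] deliver 2→4 → ∅
[21] timeout(3) → N3(prim v3 [z])
[22] deliver 3→1 → N1(back v3 [-])
[23] deliver 0→1 → ∅
[24] crash(3) → N3(✗prim v3 [z])
[25] timeout(4) → N4(back v3 [-])
[26] propose(2,'p') → ∅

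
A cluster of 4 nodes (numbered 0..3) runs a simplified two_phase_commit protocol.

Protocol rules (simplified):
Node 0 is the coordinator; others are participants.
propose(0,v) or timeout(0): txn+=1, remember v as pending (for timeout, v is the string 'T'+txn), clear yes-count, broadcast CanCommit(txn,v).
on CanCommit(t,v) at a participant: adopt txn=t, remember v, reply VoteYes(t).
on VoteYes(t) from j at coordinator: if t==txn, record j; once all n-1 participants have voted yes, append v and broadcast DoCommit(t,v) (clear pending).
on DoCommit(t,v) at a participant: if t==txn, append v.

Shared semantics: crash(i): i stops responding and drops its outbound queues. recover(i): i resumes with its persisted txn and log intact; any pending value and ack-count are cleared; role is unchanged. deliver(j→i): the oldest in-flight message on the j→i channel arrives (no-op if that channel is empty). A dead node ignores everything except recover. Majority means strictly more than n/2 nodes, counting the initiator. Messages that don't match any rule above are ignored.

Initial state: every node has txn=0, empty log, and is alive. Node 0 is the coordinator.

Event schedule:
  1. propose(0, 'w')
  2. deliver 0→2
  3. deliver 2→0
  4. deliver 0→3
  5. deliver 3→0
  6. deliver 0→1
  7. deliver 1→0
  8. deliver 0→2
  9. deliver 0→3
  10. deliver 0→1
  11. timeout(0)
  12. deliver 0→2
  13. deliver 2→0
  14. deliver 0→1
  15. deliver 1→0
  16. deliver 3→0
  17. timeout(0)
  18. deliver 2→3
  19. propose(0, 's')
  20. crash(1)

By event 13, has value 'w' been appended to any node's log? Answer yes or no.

e1 propose(0,'w'): 0[coor,t=1,-]
e2 deliver 0→2: 2[part,t=1,-]
e3 deliver 2→0: ·
e4 deliver 0→3: 3[part,t=1,-]
e5 deliver 3→0: ·
e6 deliver 0→1: 1[part,t=1,-]
e7 deliver 1→0: 0[coor,t=1,w]
e8 deliver 0→2: 2[part,t=1,w]
e9 deliver 0→3: 3[part,t=1,w]
e10 deliver 0→1: 1[part,t=1,w]
e11 timeout(0): 0[coor,t=2,w]
e12 deliver 0→2: 2[part,t=2,w]
e13 deliver 2→0: ·

yes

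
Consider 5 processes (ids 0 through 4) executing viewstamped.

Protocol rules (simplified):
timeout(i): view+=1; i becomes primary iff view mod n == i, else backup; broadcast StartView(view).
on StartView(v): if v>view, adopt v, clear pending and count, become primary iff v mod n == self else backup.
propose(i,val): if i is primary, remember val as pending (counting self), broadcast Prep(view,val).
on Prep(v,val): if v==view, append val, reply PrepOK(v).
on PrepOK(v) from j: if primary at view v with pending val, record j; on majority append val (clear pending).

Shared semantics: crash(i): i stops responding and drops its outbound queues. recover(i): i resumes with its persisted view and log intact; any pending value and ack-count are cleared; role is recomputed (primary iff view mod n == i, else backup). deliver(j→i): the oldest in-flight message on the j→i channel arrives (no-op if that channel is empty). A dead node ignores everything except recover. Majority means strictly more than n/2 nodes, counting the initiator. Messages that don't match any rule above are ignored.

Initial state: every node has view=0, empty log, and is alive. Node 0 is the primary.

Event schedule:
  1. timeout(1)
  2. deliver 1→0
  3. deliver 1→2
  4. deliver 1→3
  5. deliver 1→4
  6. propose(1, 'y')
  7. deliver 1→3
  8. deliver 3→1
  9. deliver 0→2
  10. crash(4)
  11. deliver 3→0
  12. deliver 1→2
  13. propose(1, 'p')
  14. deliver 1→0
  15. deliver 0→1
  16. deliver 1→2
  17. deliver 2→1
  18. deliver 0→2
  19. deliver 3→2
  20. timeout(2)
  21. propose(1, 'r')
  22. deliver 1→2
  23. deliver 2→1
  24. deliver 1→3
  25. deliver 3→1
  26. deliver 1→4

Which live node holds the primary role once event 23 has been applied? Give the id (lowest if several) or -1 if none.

step 1 timeout(1): 1={prim,v=1,log=-}
step 2 deliver 1→0: 0={back,v=1,log=-}
step 3 deliver 1→2: 2={back,v=1,log=-}
step 4 deliver 1→3: 3={back,v=1,log=-}
step 5 deliver 1→4: 4={back,v=1,log=-}
step 6 propose(1,'y'): —
step 7 deliver 1→3: 3={back,v=1,log=y}
step 8 deliver 3→1: —
step 9 deliver 0→2: —
step 10 crash(4): 4={✗back,v=1,log=-}
step 11 deliver 3→0: —
step 12 deliver 1→2: 2={back,v=1,log=y}
step 13 propose(1,'p'): —
step 14 deliver 1→0: 0={back,v=1,log=y}
step 15 deliver 0→1: —
step 16 deliver 1→2: 2={back,v=1,log=y,p}
step 17 deliver 2→1: 1={prim,v=1,log=p}
step 18 deliver 0→2: —
step 19 deliver 3→2: —
step 20 timeout(2): 2={prim,v=2,log=y,p}
step 21 propose(1,'r'): —
step 22 deliver 1→2: —
step 23 deliver 2→1: —

1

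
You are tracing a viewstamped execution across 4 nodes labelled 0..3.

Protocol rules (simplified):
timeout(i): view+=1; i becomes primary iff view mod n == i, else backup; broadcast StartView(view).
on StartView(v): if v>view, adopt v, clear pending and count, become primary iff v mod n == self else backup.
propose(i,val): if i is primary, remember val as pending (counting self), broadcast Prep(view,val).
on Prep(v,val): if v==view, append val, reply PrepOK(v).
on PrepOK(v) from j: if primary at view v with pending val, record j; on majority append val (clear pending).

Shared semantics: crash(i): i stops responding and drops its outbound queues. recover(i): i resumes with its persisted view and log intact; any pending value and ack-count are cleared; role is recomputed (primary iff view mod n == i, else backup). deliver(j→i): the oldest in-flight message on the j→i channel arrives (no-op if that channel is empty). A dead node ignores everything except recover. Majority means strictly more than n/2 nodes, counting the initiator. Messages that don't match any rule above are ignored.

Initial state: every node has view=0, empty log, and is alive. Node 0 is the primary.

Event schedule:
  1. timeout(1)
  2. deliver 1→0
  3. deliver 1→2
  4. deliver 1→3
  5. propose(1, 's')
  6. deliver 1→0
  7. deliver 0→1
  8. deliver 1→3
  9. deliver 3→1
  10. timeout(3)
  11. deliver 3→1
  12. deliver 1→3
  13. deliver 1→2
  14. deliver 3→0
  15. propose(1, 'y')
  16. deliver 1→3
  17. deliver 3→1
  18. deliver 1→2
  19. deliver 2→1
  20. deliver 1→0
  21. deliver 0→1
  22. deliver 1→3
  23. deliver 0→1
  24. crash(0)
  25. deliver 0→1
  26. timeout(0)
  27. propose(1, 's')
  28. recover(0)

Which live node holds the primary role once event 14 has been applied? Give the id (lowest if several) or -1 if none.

-1

after 1 — timeout(1): n1:prim/v1/[-]
after 2 — deliver 1→0: n0:back/v1/[-]
after 3 — deliver 1→2: n2:back/v1/[-]
after 4 — deliver 1→3: n3:back/v1/[-]
after 5 — propose(1,'s'): ·
after 6 — deliver 1→0: n0:back/v1/[s]
after 7 — deliver 0→1: ·
after 8 — deliver 1→3: n3:back/v1/[s]
after 9 — deliver 3→1: n1:prim/v1/[s]
after 10 — timeout(3): n3:back/v2/[s]
after 11 — deliver 3→1: n1:back/v2/[s]
after 12 — deliver 1→3: ·
after 13 — deliver 1→2: n2:back/v1/[s]
after 14 — deliver 3→0: n0:back/v2/[s]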